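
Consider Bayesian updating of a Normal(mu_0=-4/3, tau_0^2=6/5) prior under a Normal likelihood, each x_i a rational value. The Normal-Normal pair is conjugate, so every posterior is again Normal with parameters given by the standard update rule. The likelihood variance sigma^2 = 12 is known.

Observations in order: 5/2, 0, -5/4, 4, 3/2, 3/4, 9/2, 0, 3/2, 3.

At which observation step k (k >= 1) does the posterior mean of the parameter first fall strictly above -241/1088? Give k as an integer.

k = 7

obs 1: x=5/2 → posterior Normal(-65/66, 12/11)
obs 2: x=0 → posterior Normal(-65/72, 1)
obs 3: x=-5/4 → posterior Normal(-145/156, 12/13)
obs 4: x=4 → posterior Normal(-97/168, 6/7)
obs 5: x=3/2 → posterior Normal(-79/180, 4/5)
obs 6: x=3/4 → posterior Normal(-35/96, 3/4)
obs 7: x=9/2 → posterior Normal(-4/51, 12/17)
obs 8: x=0 → posterior Normal(-2/27, 2/3)
obs 9: x=3/2 → posterior Normal(1/114, 12/19)
obs 10: x=3 → posterior Normal(19/120, 3/5)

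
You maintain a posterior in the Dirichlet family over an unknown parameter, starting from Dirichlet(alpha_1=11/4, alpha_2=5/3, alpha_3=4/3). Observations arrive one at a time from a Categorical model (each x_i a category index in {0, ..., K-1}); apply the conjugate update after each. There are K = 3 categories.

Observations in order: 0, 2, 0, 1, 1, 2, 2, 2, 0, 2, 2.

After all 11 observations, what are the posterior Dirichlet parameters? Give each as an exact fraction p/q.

alpha_1=23/4, alpha_2=11/3, alpha_3=22/3

obs 1: x=0 → posterior Dirichlet(15/4, 5/3, 4/3)
obs 2: x=2 → posterior Dirichlet(15/4, 5/3, 7/3)
obs 3: x=0 → posterior Dirichlet(19/4, 5/3, 7/3)
obs 4: x=1 → posterior Dirichlet(19/4, 8/3, 7/3)
obs 5: x=1 → posterior Dirichlet(19/4, 11/3, 7/3)
obs 6: x=2 → posterior Dirichlet(19/4, 11/3, 10/3)
obs 7: x=2 → posterior Dirichlet(19/4, 11/3, 13/3)
obs 8: x=2 → posterior Dirichlet(19/4, 11/3, 16/3)
obs 9: x=0 → posterior Dirichlet(23/4, 11/3, 16/3)
obs 10: x=2 → posterior Dirichlet(23/4, 11/3, 19/3)
obs 11: x=2 → posterior Dirichlet(23/4, 11/3, 22/3)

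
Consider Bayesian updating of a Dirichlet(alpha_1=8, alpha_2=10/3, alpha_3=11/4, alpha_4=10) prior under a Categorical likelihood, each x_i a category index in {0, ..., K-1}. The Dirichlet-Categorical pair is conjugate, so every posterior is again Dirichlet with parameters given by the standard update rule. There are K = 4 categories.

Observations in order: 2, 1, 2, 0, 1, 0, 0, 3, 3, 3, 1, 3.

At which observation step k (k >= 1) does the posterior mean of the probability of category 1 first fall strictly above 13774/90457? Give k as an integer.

k = 2

obs 1: x=2 → posterior Dirichlet(8, 10/3, 15/4, 10)
obs 2: x=1 → posterior Dirichlet(8, 13/3, 15/4, 10)
obs 3: x=2 → posterior Dirichlet(8, 13/3, 19/4, 10)
obs 4: x=0 → posterior Dirichlet(9, 13/3, 19/4, 10)
obs 5: x=1 → posterior Dirichlet(9, 16/3, 19/4, 10)
obs 6: x=0 → posterior Dirichlet(10, 16/3, 19/4, 10)
obs 7: x=0 → posterior Dirichlet(11, 16/3, 19/4, 10)
obs 8: x=3 → posterior Dirichlet(11, 16/3, 19/4, 11)
obs 9: x=3 → posterior Dirichlet(11, 16/3, 19/4, 12)
obs 10: x=3 → posterior Dirichlet(11, 16/3, 19/4, 13)
obs 11: x=1 → posterior Dirichlet(11, 19/3, 19/4, 13)
obs 12: x=3 → posterior Dirichlet(11, 19/3, 19/4, 14)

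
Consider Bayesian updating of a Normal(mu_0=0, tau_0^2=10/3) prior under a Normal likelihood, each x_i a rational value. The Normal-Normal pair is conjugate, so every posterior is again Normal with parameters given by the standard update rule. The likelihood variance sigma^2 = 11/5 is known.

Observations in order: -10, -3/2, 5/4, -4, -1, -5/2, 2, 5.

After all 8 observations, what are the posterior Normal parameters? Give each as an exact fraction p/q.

obs 1: x=-10 → posterior Normal(-500/83, 110/83)
obs 2: x=-3/2 → posterior Normal(-575/133, 110/133)
obs 3: x=5/4 → posterior Normal(-1025/366, 110/183)
obs 4: x=-4 → posterior Normal(-1425/466, 110/233)
obs 5: x=-1 → posterior Normal(-1525/566, 110/283)
obs 6: x=-5/2 → posterior Normal(-1775/666, 110/333)
obs 7: x=2 → posterior Normal(-1575/766, 110/383)
obs 8: x=5 → posterior Normal(-1075/866, 110/433)

mu_0=-1075/866, tau_0^2=110/433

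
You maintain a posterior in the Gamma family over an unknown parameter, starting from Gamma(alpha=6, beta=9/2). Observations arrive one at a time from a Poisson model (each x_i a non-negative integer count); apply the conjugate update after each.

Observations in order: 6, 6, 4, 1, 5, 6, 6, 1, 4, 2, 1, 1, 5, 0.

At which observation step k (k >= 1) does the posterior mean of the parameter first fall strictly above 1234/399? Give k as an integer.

obs 1: x=6 → posterior Gamma(12, 11/2)
obs 2: x=6 → posterior Gamma(18, 13/2)
obs 3: x=4 → posterior Gamma(22, 15/2)
obs 4: x=1 → posterior Gamma(23, 17/2)
obs 5: x=5 → posterior Gamma(28, 19/2)
obs 6: x=6 → posterior Gamma(34, 21/2)
obs 7: x=6 → posterior Gamma(40, 23/2)
obs 8: x=1 → posterior Gamma(41, 25/2)
obs 9: x=4 → posterior Gamma(45, 27/2)
obs 10: x=2 → posterior Gamma(47, 29/2)
obs 11: x=1 → posterior Gamma(48, 31/2)
obs 12: x=1 → posterior Gamma(49, 33/2)
obs 13: x=5 → posterior Gamma(54, 35/2)
obs 14: x=0 → posterior Gamma(54, 37/2)

k = 6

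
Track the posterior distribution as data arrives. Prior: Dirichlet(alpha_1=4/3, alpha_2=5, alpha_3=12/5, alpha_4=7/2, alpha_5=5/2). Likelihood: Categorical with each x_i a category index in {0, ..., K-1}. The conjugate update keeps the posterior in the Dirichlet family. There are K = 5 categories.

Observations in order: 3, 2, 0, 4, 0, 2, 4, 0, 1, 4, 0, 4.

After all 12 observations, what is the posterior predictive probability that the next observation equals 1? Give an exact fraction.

90/401

obs 1: x=3 → posterior Dirichlet(4/3, 5, 12/5, 9/2, 5/2)
obs 2: x=2 → posterior Dirichlet(4/3, 5, 17/5, 9/2, 5/2)
obs 3: x=0 → posterior Dirichlet(7/3, 5, 17/5, 9/2, 5/2)
obs 4: x=4 → posterior Dirichlet(7/3, 5, 17/5, 9/2, 7/2)
obs 5: x=0 → posterior Dirichlet(10/3, 5, 17/5, 9/2, 7/2)
obs 6: x=2 → posterior Dirichlet(10/3, 5, 22/5, 9/2, 7/2)
obs 7: x=4 → posterior Dirichlet(10/3, 5, 22/5, 9/2, 9/2)
obs 8: x=0 → posterior Dirichlet(13/3, 5, 22/5, 9/2, 9/2)
obs 9: x=1 → posterior Dirichlet(13/3, 6, 22/5, 9/2, 9/2)
obs 10: x=4 → posterior Dirichlet(13/3, 6, 22/5, 9/2, 11/2)
obs 11: x=0 → posterior Dirichlet(16/3, 6, 22/5, 9/2, 11/2)
obs 12: x=4 → posterior Dirichlet(16/3, 6, 22/5, 9/2, 13/2)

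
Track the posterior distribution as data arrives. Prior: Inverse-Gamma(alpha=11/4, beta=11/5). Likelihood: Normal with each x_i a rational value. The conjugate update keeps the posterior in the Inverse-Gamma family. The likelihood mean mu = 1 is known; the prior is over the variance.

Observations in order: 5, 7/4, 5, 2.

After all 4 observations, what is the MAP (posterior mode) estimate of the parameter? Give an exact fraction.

obs 1: x=5 → posterior Inverse-Gamma(13/4, 51/5)
obs 2: x=7/4 → posterior Inverse-Gamma(15/4, 1677/160)
obs 3: x=5 → posterior Inverse-Gamma(17/4, 2957/160)
obs 4: x=2 → posterior Inverse-Gamma(19/4, 3037/160)

3037/920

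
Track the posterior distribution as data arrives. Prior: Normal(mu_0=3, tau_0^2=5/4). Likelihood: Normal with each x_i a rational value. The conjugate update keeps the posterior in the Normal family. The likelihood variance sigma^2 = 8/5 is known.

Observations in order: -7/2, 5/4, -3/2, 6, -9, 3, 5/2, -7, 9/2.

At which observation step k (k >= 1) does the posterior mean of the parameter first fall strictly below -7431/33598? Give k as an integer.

k = 5

obs 1: x=-7/2 → posterior Normal(17/114, 40/57)
obs 2: x=5/4 → posterior Normal(159/328, 20/41)
obs 3: x=-3/2 → posterior Normal(9/428, 40/107)
obs 4: x=6 → posterior Normal(203/176, 10/33)
obs 5: x=-9 → posterior Normal(-291/628, 40/157)
obs 6: x=3 → posterior Normal(9/728, 20/91)
obs 7: x=5/2 → posterior Normal(259/828, 40/207)
obs 8: x=-7 → posterior Normal(-441/928, 5/29)
obs 9: x=9/2 → posterior Normal(9/1028, 40/257)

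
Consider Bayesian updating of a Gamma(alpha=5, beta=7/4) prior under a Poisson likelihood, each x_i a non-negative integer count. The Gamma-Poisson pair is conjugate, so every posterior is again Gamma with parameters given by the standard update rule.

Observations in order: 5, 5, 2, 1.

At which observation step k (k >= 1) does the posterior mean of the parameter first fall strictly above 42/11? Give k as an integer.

k = 2

obs 1: x=5 → posterior Gamma(10, 11/4)
obs 2: x=5 → posterior Gamma(15, 15/4)
obs 3: x=2 → posterior Gamma(17, 19/4)
obs 4: x=1 → posterior Gamma(18, 23/4)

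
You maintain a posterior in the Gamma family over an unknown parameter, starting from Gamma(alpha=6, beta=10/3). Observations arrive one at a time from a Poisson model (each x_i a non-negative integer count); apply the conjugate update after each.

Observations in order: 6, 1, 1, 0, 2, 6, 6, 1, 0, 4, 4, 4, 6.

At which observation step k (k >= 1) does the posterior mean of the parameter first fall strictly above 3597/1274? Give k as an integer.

k = 13

obs 1: x=6 → posterior Gamma(12, 13/3)
obs 2: x=1 → posterior Gamma(13, 16/3)
obs 3: x=1 → posterior Gamma(14, 19/3)
obs 4: x=0 → posterior Gamma(14, 22/3)
obs 5: x=2 → posterior Gamma(16, 25/3)
obs 6: x=6 → posterior Gamma(22, 28/3)
obs 7: x=6 → posterior Gamma(28, 31/3)
obs 8: x=1 → posterior Gamma(29, 34/3)
obs 9: x=0 → posterior Gamma(29, 37/3)
obs 10: x=4 → posterior Gamma(33, 40/3)
obs 11: x=4 → posterior Gamma(37, 43/3)
obs 12: x=4 → posterior Gamma(41, 46/3)
obs 13: x=6 → posterior Gamma(47, 49/3)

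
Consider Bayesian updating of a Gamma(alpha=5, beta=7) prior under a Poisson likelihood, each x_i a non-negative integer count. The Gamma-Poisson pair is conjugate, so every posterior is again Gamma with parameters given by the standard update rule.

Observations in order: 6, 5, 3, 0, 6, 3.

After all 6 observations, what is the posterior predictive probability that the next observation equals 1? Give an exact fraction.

15502932802662396215269535105521/61738347845623967913114890928128

obs 1: x=6 → posterior Gamma(11, 8)
obs 2: x=5 → posterior Gamma(16, 9)
obs 3: x=3 → posterior Gamma(19, 10)
obs 4: x=0 → posterior Gamma(19, 11)
obs 5: x=6 → posterior Gamma(25, 12)
obs 6: x=3 → posterior Gamma(28, 13)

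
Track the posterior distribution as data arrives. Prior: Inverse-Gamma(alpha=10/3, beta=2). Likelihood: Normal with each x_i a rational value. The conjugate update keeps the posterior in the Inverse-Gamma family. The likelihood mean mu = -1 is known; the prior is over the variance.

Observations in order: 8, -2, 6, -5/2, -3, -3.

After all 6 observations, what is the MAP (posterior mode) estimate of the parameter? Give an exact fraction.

1743/176

obs 1: x=8 → posterior Inverse-Gamma(23/6, 85/2)
obs 2: x=-2 → posterior Inverse-Gamma(13/3, 43)
obs 3: x=6 → posterior Inverse-Gamma(29/6, 135/2)
obs 4: x=-5/2 → posterior Inverse-Gamma(16/3, 549/8)
obs 5: x=-3 → posterior Inverse-Gamma(35/6, 565/8)
obs 6: x=-3 → posterior Inverse-Gamma(19/3, 581/8)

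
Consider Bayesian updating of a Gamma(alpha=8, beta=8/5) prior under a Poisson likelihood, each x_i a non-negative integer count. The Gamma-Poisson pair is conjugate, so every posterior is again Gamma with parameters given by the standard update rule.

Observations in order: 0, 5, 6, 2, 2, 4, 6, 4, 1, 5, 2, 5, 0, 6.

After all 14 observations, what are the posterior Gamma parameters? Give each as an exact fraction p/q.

obs 1: x=0 → posterior Gamma(8, 13/5)
obs 2: x=5 → posterior Gamma(13, 18/5)
obs 3: x=6 → posterior Gamma(19, 23/5)
obs 4: x=2 → posterior Gamma(21, 28/5)
obs 5: x=2 → posterior Gamma(23, 33/5)
obs 6: x=4 → posterior Gamma(27, 38/5)
obs 7: x=6 → posterior Gamma(33, 43/5)
obs 8: x=4 → posterior Gamma(37, 48/5)
obs 9: x=1 → posterior Gamma(38, 53/5)
obs 10: x=5 → posterior Gamma(43, 58/5)
obs 11: x=2 → posterior Gamma(45, 63/5)
obs 12: x=5 → posterior Gamma(50, 68/5)
obs 13: x=0 → posterior Gamma(50, 73/5)
obs 14: x=6 → posterior Gamma(56, 78/5)

alpha=56, beta=78/5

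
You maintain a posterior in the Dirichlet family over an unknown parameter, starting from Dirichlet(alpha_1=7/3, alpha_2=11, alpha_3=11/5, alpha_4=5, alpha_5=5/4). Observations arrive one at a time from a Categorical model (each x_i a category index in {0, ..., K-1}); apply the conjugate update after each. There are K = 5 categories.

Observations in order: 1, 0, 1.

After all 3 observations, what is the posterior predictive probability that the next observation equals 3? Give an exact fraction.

300/1487

obs 1: x=1 → posterior Dirichlet(7/3, 12, 11/5, 5, 5/4)
obs 2: x=0 → posterior Dirichlet(10/3, 12, 11/5, 5, 5/4)
obs 3: x=1 → posterior Dirichlet(10/3, 13, 11/5, 5, 5/4)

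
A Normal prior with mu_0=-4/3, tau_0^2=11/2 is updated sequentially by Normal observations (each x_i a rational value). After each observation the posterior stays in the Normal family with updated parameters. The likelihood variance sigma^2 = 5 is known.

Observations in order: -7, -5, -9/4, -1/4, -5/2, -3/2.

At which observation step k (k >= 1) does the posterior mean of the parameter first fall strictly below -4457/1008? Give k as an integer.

obs 1: x=-7 → posterior Normal(-271/63, 55/21)
obs 2: x=-5 → posterior Normal(-109/24, 55/32)
obs 3: x=-9/4 → posterior Normal(-2041/516, 55/43)
obs 4: x=-1/4 → posterior Normal(-1037/324, 55/54)
obs 5: x=-5/2 → posterior Normal(-601/195, 11/13)
obs 6: x=-3/2 → posterior Normal(-1301/456, 55/76)

k = 2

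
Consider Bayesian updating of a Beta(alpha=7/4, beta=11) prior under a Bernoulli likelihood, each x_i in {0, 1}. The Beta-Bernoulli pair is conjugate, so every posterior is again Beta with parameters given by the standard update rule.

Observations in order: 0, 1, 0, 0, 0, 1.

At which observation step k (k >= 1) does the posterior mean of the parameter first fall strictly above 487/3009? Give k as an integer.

obs 1: x=0 → posterior Beta(7/4, 12)
obs 2: x=1 → posterior Beta(11/4, 12)
obs 3: x=0 → posterior Beta(11/4, 13)
obs 4: x=0 → posterior Beta(11/4, 14)
obs 5: x=0 → posterior Beta(11/4, 15)
obs 6: x=1 → posterior Beta(15/4, 15)

k = 2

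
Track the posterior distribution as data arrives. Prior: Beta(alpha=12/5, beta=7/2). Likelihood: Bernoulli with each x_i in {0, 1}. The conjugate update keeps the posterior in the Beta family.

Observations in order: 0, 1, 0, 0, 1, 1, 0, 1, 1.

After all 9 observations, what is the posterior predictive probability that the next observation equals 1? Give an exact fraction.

obs 1: x=0 → posterior Beta(12/5, 9/2)
obs 2: x=1 → posterior Beta(17/5, 9/2)
obs 3: x=0 → posterior Beta(17/5, 11/2)
obs 4: x=0 → posterior Beta(17/5, 13/2)
obs 5: x=1 → posterior Beta(22/5, 13/2)
obs 6: x=1 → posterior Beta(27/5, 13/2)
obs 7: x=0 → posterior Beta(27/5, 15/2)
obs 8: x=1 → posterior Beta(32/5, 15/2)
obs 9: x=1 → posterior Beta(37/5, 15/2)

74/149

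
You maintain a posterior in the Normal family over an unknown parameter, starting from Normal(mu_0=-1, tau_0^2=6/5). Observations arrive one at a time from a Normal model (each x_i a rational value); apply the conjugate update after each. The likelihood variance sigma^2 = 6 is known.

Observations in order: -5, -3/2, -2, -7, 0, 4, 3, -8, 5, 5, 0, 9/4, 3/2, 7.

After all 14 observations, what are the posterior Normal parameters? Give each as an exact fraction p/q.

mu_0=-3/76, tau_0^2=6/19

obs 1: x=-5 → posterior Normal(-5/3, 1)
obs 2: x=-3/2 → posterior Normal(-23/14, 6/7)
obs 3: x=-2 → posterior Normal(-27/16, 3/4)
obs 4: x=-7 → posterior Normal(-41/18, 2/3)
obs 5: x=0 → posterior Normal(-41/20, 3/5)
obs 6: x=4 → posterior Normal(-3/2, 6/11)
obs 7: x=3 → posterior Normal(-9/8, 1/2)
obs 8: x=-8 → posterior Normal(-43/26, 6/13)
obs 9: x=5 → posterior Normal(-33/28, 3/7)
obs 10: x=5 → posterior Normal(-23/30, 2/5)
obs 11: x=0 → posterior Normal(-23/32, 3/8)
obs 12: x=9/4 → posterior Normal(-37/68, 6/17)
obs 13: x=3/2 → posterior Normal(-31/72, 1/3)
obs 14: x=7 → posterior Normal(-3/76, 6/19)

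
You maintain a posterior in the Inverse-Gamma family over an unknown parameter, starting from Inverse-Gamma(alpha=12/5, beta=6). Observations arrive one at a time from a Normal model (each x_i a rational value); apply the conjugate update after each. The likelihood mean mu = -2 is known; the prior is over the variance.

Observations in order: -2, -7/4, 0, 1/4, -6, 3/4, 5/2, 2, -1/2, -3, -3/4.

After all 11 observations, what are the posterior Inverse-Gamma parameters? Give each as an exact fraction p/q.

alpha=79/10, beta=343/8

obs 1: x=-2 → posterior Inverse-Gamma(29/10, 6)
obs 2: x=-7/4 → posterior Inverse-Gamma(17/5, 193/32)
obs 3: x=0 → posterior Inverse-Gamma(39/10, 257/32)
obs 4: x=1/4 → posterior Inverse-Gamma(22/5, 169/16)
obs 5: x=-6 → posterior Inverse-Gamma(49/10, 297/16)
obs 6: x=3/4 → posterior Inverse-Gamma(27/5, 715/32)
obs 7: x=5/2 → posterior Inverse-Gamma(59/10, 1039/32)
obs 8: x=2 → posterior Inverse-Gamma(32/5, 1295/32)
obs 9: x=-1/2 → posterior Inverse-Gamma(69/10, 1331/32)
obs 10: x=-3 → posterior Inverse-Gamma(37/5, 1347/32)
obs 11: x=-3/4 → posterior Inverse-Gamma(79/10, 343/8)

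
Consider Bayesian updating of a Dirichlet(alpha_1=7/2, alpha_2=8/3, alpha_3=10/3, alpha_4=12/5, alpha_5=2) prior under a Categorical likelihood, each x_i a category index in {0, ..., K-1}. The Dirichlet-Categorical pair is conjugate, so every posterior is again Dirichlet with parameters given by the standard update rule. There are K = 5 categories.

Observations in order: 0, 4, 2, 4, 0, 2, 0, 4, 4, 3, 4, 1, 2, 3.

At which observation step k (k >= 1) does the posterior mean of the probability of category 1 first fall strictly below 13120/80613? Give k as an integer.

obs 1: x=0 → posterior Dirichlet(9/2, 8/3, 10/3, 12/5, 2)
obs 2: x=4 → posterior Dirichlet(9/2, 8/3, 10/3, 12/5, 3)
obs 3: x=2 → posterior Dirichlet(9/2, 8/3, 13/3, 12/5, 3)
obs 4: x=4 → posterior Dirichlet(9/2, 8/3, 13/3, 12/5, 4)
obs 5: x=0 → posterior Dirichlet(11/2, 8/3, 13/3, 12/5, 4)
obs 6: x=2 → posterior Dirichlet(11/2, 8/3, 16/3, 12/5, 4)
obs 7: x=0 → posterior Dirichlet(13/2, 8/3, 16/3, 12/5, 4)
obs 8: x=4 → posterior Dirichlet(13/2, 8/3, 16/3, 12/5, 5)
obs 9: x=4 → posterior Dirichlet(13/2, 8/3, 16/3, 12/5, 6)
obs 10: x=3 → posterior Dirichlet(13/2, 8/3, 16/3, 17/5, 6)
obs 11: x=4 → posterior Dirichlet(13/2, 8/3, 16/3, 17/5, 7)
obs 12: x=1 → posterior Dirichlet(13/2, 11/3, 16/3, 17/5, 7)
obs 13: x=2 → posterior Dirichlet(13/2, 11/3, 19/3, 17/5, 7)
obs 14: x=3 → posterior Dirichlet(13/2, 11/3, 19/3, 22/5, 7)

k = 3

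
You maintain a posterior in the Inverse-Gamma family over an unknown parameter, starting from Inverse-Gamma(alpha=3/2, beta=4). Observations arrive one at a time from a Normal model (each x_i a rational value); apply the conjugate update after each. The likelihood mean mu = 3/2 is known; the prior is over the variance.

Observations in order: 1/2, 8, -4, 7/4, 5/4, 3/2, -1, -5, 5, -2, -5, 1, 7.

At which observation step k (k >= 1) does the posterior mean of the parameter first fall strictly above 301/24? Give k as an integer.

obs 1: x=1/2 → posterior Inverse-Gamma(2, 9/2)
obs 2: x=8 → posterior Inverse-Gamma(5/2, 205/8)
obs 3: x=-4 → posterior Inverse-Gamma(3, 163/4)
obs 4: x=7/4 → posterior Inverse-Gamma(7/2, 1305/32)
obs 5: x=5/4 → posterior Inverse-Gamma(4, 653/16)
obs 6: x=3/2 → posterior Inverse-Gamma(9/2, 653/16)
obs 7: x=-1 → posterior Inverse-Gamma(5, 703/16)
obs 8: x=-5 → posterior Inverse-Gamma(11/2, 1041/16)
obs 9: x=5 → posterior Inverse-Gamma(6, 1139/16)
obs 10: x=-2 → posterior Inverse-Gamma(13/2, 1237/16)
obs 11: x=-5 → posterior Inverse-Gamma(7, 1575/16)
obs 12: x=1 → posterior Inverse-Gamma(15/2, 1577/16)
obs 13: x=7 → posterior Inverse-Gamma(8, 1819/16)

k = 2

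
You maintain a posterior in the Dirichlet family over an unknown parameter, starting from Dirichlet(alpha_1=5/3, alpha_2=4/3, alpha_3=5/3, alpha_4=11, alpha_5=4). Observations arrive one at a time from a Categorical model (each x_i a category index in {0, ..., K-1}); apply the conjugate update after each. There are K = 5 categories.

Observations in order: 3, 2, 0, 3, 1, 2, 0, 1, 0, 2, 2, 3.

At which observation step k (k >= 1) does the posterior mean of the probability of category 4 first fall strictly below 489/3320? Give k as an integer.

k = 8

obs 1: x=3 → posterior Dirichlet(5/3, 4/3, 5/3, 12, 4)
obs 2: x=2 → posterior Dirichlet(5/3, 4/3, 8/3, 12, 4)
obs 3: x=0 → posterior Dirichlet(8/3, 4/3, 8/3, 12, 4)
obs 4: x=3 → posterior Dirichlet(8/3, 4/3, 8/3, 13, 4)
obs 5: x=1 → posterior Dirichlet(8/3, 7/3, 8/3, 13, 4)
obs 6: x=2 → posterior Dirichlet(8/3, 7/3, 11/3, 13, 4)
obs 7: x=0 → posterior Dirichlet(11/3, 7/3, 11/3, 13, 4)
obs 8: x=1 → posterior Dirichlet(11/3, 10/3, 11/3, 13, 4)
obs 9: x=0 → posterior Dirichlet(14/3, 10/3, 11/3, 13, 4)
obs 10: x=2 → posterior Dirichlet(14/3, 10/3, 14/3, 13, 4)
obs 11: x=2 → posterior Dirichlet(14/3, 10/3, 17/3, 13, 4)
obs 12: x=3 → posterior Dirichlet(14/3, 10/3, 17/3, 14, 4)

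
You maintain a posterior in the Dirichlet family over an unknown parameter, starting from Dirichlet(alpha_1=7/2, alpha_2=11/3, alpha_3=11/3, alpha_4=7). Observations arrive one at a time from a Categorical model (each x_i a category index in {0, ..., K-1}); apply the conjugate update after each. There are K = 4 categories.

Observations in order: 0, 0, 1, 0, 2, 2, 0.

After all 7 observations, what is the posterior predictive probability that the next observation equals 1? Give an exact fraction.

28/149

obs 1: x=0 → posterior Dirichlet(9/2, 11/3, 11/3, 7)
obs 2: x=0 → posterior Dirichlet(11/2, 11/3, 11/3, 7)
obs 3: x=1 → posterior Dirichlet(11/2, 14/3, 11/3, 7)
obs 4: x=0 → posterior Dirichlet(13/2, 14/3, 11/3, 7)
obs 5: x=2 → posterior Dirichlet(13/2, 14/3, 14/3, 7)
obs 6: x=2 → posterior Dirichlet(13/2, 14/3, 17/3, 7)
obs 7: x=0 → posterior Dirichlet(15/2, 14/3, 17/3, 7)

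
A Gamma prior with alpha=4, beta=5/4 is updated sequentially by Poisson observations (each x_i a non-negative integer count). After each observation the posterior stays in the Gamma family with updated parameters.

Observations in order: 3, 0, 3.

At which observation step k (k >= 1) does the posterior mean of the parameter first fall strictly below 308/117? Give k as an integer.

obs 1: x=3 → posterior Gamma(7, 9/4)
obs 2: x=0 → posterior Gamma(7, 13/4)
obs 3: x=3 → posterior Gamma(10, 17/4)

k = 2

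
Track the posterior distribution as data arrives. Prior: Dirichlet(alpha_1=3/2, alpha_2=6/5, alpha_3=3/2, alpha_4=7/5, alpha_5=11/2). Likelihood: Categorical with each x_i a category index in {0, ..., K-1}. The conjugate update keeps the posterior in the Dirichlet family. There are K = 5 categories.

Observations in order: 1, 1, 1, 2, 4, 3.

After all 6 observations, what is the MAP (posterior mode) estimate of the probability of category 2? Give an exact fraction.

15/121

obs 1: x=1 → posterior Dirichlet(3/2, 11/5, 3/2, 7/5, 11/2)
obs 2: x=1 → posterior Dirichlet(3/2, 16/5, 3/2, 7/5, 11/2)
obs 3: x=1 → posterior Dirichlet(3/2, 21/5, 3/2, 7/5, 11/2)
obs 4: x=2 → posterior Dirichlet(3/2, 21/5, 5/2, 7/5, 11/2)
obs 5: x=4 → posterior Dirichlet(3/2, 21/5, 5/2, 7/5, 13/2)
obs 6: x=3 → posterior Dirichlet(3/2, 21/5, 5/2, 12/5, 13/2)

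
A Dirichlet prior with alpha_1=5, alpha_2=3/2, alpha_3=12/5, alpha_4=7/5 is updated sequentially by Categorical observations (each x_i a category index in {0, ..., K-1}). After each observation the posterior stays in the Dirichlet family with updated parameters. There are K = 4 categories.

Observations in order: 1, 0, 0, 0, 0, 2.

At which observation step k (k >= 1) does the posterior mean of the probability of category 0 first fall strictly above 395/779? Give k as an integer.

k = 3

obs 1: x=1 → posterior Dirichlet(5, 5/2, 12/5, 7/5)
obs 2: x=0 → posterior Dirichlet(6, 5/2, 12/5, 7/5)
obs 3: x=0 → posterior Dirichlet(7, 5/2, 12/5, 7/5)
obs 4: x=0 → posterior Dirichlet(8, 5/2, 12/5, 7/5)
obs 5: x=0 → posterior Dirichlet(9, 5/2, 12/5, 7/5)
obs 6: x=2 → posterior Dirichlet(9, 5/2, 17/5, 7/5)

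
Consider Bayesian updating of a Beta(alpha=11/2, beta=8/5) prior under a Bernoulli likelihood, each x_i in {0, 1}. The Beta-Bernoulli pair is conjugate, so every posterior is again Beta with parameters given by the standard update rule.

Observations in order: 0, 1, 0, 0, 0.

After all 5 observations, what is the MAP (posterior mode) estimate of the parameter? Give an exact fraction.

obs 1: x=0 → posterior Beta(11/2, 13/5)
obs 2: x=1 → posterior Beta(13/2, 13/5)
obs 3: x=0 → posterior Beta(13/2, 18/5)
obs 4: x=0 → posterior Beta(13/2, 23/5)
obs 5: x=0 → posterior Beta(13/2, 28/5)

55/101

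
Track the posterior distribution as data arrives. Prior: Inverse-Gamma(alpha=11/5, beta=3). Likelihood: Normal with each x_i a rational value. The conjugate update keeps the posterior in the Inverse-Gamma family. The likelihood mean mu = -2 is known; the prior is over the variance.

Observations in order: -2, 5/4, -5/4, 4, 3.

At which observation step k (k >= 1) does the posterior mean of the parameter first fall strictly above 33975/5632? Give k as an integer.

obs 1: x=-2 → posterior Inverse-Gamma(27/10, 3)
obs 2: x=5/4 → posterior Inverse-Gamma(16/5, 265/32)
obs 3: x=-5/4 → posterior Inverse-Gamma(37/10, 137/16)
obs 4: x=4 → posterior Inverse-Gamma(21/5, 425/16)
obs 5: x=3 → posterior Inverse-Gamma(47/10, 625/16)

k = 4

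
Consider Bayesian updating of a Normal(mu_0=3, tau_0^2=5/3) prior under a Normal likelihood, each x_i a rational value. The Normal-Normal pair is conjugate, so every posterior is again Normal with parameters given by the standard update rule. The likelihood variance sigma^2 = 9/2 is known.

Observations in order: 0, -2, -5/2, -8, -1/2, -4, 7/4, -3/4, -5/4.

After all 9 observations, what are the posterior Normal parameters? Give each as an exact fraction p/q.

obs 1: x=0 → posterior Normal(81/37, 45/37)
obs 2: x=-2 → posterior Normal(61/47, 45/47)
obs 3: x=-5/2 → posterior Normal(12/19, 15/19)
obs 4: x=-8 → posterior Normal(-44/67, 45/67)
obs 5: x=-1/2 → posterior Normal(-7/11, 45/77)
obs 6: x=-4 → posterior Normal(-89/87, 15/29)
obs 7: x=7/4 → posterior Normal(-143/194, 45/97)
obs 8: x=-3/4 → posterior Normal(-79/107, 45/107)
obs 9: x=-5/4 → posterior Normal(-61/78, 5/13)

mu_0=-61/78, tau_0^2=5/13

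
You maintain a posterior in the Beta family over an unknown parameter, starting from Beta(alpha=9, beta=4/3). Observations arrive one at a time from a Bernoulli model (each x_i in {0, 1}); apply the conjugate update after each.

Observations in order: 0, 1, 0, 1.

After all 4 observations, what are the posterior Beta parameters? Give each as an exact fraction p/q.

obs 1: x=0 → posterior Beta(9, 7/3)
obs 2: x=1 → posterior Beta(10, 7/3)
obs 3: x=0 → posterior Beta(10, 10/3)
obs 4: x=1 → posterior Beta(11, 10/3)

alpha=11, beta=10/3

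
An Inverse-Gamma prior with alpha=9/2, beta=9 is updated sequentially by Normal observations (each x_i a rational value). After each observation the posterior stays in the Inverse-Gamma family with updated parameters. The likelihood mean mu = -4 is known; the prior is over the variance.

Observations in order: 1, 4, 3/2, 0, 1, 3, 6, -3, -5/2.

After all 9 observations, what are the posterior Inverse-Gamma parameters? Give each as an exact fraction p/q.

alpha=9, beta=661/4

obs 1: x=1 → posterior Inverse-Gamma(5, 43/2)
obs 2: x=4 → posterior Inverse-Gamma(11/2, 107/2)
obs 3: x=3/2 → posterior Inverse-Gamma(6, 549/8)
obs 4: x=0 → posterior Inverse-Gamma(13/2, 613/8)
obs 5: x=1 → posterior Inverse-Gamma(7, 713/8)
obs 6: x=3 → posterior Inverse-Gamma(15/2, 909/8)
obs 7: x=6 → posterior Inverse-Gamma(8, 1309/8)
obs 8: x=-3 → posterior Inverse-Gamma(17/2, 1313/8)
obs 9: x=-5/2 → posterior Inverse-Gamma(9, 661/4)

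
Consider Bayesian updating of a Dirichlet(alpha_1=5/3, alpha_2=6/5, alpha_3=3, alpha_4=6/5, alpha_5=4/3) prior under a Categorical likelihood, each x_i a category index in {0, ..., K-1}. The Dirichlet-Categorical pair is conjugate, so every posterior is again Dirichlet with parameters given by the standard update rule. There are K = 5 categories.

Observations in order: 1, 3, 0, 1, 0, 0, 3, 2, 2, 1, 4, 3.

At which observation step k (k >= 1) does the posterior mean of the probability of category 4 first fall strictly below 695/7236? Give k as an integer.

obs 1: x=1 → posterior Dirichlet(5/3, 11/5, 3, 6/5, 4/3)
obs 2: x=3 → posterior Dirichlet(5/3, 11/5, 3, 11/5, 4/3)
obs 3: x=0 → posterior Dirichlet(8/3, 11/5, 3, 11/5, 4/3)
obs 4: x=1 → posterior Dirichlet(8/3, 16/5, 3, 11/5, 4/3)
obs 5: x=0 → posterior Dirichlet(11/3, 16/5, 3, 11/5, 4/3)
obs 6: x=0 → posterior Dirichlet(14/3, 16/5, 3, 11/5, 4/3)
obs 7: x=3 → posterior Dirichlet(14/3, 16/5, 3, 16/5, 4/3)
obs 8: x=2 → posterior Dirichlet(14/3, 16/5, 4, 16/5, 4/3)
obs 9: x=2 → posterior Dirichlet(14/3, 16/5, 5, 16/5, 4/3)
obs 10: x=1 → posterior Dirichlet(14/3, 21/5, 5, 16/5, 4/3)
obs 11: x=4 → posterior Dirichlet(14/3, 21/5, 5, 16/5, 7/3)
obs 12: x=3 → posterior Dirichlet(14/3, 21/5, 5, 21/5, 7/3)

k = 6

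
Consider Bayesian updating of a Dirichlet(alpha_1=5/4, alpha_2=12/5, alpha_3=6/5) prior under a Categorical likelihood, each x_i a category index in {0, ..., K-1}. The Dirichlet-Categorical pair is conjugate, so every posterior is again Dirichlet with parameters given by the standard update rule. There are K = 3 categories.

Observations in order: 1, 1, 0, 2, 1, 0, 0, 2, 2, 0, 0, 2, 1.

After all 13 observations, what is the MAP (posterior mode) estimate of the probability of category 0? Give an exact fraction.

35/99

obs 1: x=1 → posterior Dirichlet(5/4, 17/5, 6/5)
obs 2: x=1 → posterior Dirichlet(5/4, 22/5, 6/5)
obs 3: x=0 → posterior Dirichlet(9/4, 22/5, 6/5)
obs 4: x=2 → posterior Dirichlet(9/4, 22/5, 11/5)
obs 5: x=1 → posterior Dirichlet(9/4, 27/5, 11/5)
obs 6: x=0 → posterior Dirichlet(13/4, 27/5, 11/5)
obs 7: x=0 → posterior Dirichlet(17/4, 27/5, 11/5)
obs 8: x=2 → posterior Dirichlet(17/4, 27/5, 16/5)
obs 9: x=2 → posterior Dirichlet(17/4, 27/5, 21/5)
obs 10: x=0 → posterior Dirichlet(21/4, 27/5, 21/5)
obs 11: x=0 → posterior Dirichlet(25/4, 27/5, 21/5)
obs 12: x=2 → posterior Dirichlet(25/4, 27/5, 26/5)
obs 13: x=1 → posterior Dirichlet(25/4, 32/5, 26/5)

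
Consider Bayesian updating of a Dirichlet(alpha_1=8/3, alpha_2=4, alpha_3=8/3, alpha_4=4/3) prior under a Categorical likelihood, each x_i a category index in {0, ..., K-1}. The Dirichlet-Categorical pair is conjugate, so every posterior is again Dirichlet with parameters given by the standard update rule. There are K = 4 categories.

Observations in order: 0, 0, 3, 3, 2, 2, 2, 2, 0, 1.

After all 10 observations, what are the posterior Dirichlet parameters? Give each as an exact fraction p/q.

alpha_1=17/3, alpha_2=5, alpha_3=20/3, alpha_4=10/3

obs 1: x=0 → posterior Dirichlet(11/3, 4, 8/3, 4/3)
obs 2: x=0 → posterior Dirichlet(14/3, 4, 8/3, 4/3)
obs 3: x=3 → posterior Dirichlet(14/3, 4, 8/3, 7/3)
obs 4: x=3 → posterior Dirichlet(14/3, 4, 8/3, 10/3)
obs 5: x=2 → posterior Dirichlet(14/3, 4, 11/3, 10/3)
obs 6: x=2 → posterior Dirichlet(14/3, 4, 14/3, 10/3)
obs 7: x=2 → posterior Dirichlet(14/3, 4, 17/3, 10/3)
obs 8: x=2 → posterior Dirichlet(14/3, 4, 20/3, 10/3)
obs 9: x=0 → posterior Dirichlet(17/3, 4, 20/3, 10/3)
obs 10: x=1 → posterior Dirichlet(17/3, 5, 20/3, 10/3)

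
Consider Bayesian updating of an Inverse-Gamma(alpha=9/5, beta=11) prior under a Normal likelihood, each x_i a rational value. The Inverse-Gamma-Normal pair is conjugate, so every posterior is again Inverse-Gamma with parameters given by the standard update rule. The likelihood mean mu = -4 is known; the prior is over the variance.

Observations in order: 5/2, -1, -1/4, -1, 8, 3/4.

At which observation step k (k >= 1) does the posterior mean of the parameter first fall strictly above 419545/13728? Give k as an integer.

k = 5

obs 1: x=5/2 → posterior Inverse-Gamma(23/10, 257/8)
obs 2: x=-1 → posterior Inverse-Gamma(14/5, 293/8)
obs 3: x=-1/4 → posterior Inverse-Gamma(33/10, 1397/32)
obs 4: x=-1 → posterior Inverse-Gamma(19/5, 1541/32)
obs 5: x=8 → posterior Inverse-Gamma(43/10, 3845/32)
obs 6: x=3/4 → posterior Inverse-Gamma(24/5, 2103/16)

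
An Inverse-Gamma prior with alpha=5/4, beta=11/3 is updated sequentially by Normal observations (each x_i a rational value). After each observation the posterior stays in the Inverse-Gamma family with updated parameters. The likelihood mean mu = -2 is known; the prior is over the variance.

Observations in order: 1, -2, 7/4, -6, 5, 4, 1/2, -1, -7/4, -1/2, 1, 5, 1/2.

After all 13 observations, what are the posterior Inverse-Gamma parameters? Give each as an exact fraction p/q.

alpha=31/4, beta=4925/48

obs 1: x=1 → posterior Inverse-Gamma(7/4, 49/6)
obs 2: x=-2 → posterior Inverse-Gamma(9/4, 49/6)
obs 3: x=7/4 → posterior Inverse-Gamma(11/4, 1459/96)
obs 4: x=-6 → posterior Inverse-Gamma(13/4, 2227/96)
obs 5: x=5 → posterior Inverse-Gamma(15/4, 4579/96)
obs 6: x=4 → posterior Inverse-Gamma(17/4, 6307/96)
obs 7: x=1/2 → posterior Inverse-Gamma(19/4, 6607/96)
obs 8: x=-1 → posterior Inverse-Gamma(21/4, 6655/96)
obs 9: x=-7/4 → posterior Inverse-Gamma(23/4, 3329/48)
obs 10: x=-1/2 → posterior Inverse-Gamma(25/4, 3383/48)
obs 11: x=1 → posterior Inverse-Gamma(27/4, 3599/48)
obs 12: x=5 → posterior Inverse-Gamma(29/4, 4775/48)
obs 13: x=1/2 → posterior Inverse-Gamma(31/4, 4925/48)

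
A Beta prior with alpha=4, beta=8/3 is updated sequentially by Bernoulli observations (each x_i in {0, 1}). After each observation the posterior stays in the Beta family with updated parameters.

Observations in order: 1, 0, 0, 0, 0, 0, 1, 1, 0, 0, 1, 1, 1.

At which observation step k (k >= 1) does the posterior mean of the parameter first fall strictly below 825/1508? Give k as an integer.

obs 1: x=1 → posterior Beta(5, 8/3)
obs 2: x=0 → posterior Beta(5, 11/3)
obs 3: x=0 → posterior Beta(5, 14/3)
obs 4: x=0 → posterior Beta(5, 17/3)
obs 5: x=0 → posterior Beta(5, 20/3)
obs 6: x=0 → posterior Beta(5, 23/3)
obs 7: x=1 → posterior Beta(6, 23/3)
obs 8: x=1 → posterior Beta(7, 23/3)
obs 9: x=0 → posterior Beta(7, 26/3)
obs 10: x=0 → posterior Beta(7, 29/3)
obs 11: x=1 → posterior Beta(8, 29/3)
obs 12: x=1 → posterior Beta(9, 29/3)
obs 13: x=1 → posterior Beta(10, 29/3)

k = 3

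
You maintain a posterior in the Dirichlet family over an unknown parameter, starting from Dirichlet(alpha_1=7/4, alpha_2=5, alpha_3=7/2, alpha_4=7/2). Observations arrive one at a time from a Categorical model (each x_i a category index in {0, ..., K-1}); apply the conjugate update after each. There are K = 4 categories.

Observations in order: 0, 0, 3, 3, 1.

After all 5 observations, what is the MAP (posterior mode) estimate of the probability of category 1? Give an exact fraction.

20/59

obs 1: x=0 → posterior Dirichlet(11/4, 5, 7/2, 7/2)
obs 2: x=0 → posterior Dirichlet(15/4, 5, 7/2, 7/2)
obs 3: x=3 → posterior Dirichlet(15/4, 5, 7/2, 9/2)
obs 4: x=3 → posterior Dirichlet(15/4, 5, 7/2, 11/2)
obs 5: x=1 → posterior Dirichlet(15/4, 6, 7/2, 11/2)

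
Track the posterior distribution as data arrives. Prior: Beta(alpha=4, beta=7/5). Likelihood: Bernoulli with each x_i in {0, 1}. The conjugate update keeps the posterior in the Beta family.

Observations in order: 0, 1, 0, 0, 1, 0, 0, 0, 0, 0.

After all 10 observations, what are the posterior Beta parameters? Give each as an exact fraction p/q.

alpha=6, beta=47/5

obs 1: x=0 → posterior Beta(4, 12/5)
obs 2: x=1 → posterior Beta(5, 12/5)
obs 3: x=0 → posterior Beta(5, 17/5)
obs 4: x=0 → posterior Beta(5, 22/5)
obs 5: x=1 → posterior Beta(6, 22/5)
obs 6: x=0 → posterior Beta(6, 27/5)
obs 7: x=0 → posterior Beta(6, 32/5)
obs 8: x=0 → posterior Beta(6, 37/5)
obs 9: x=0 → posterior Beta(6, 42/5)
obs 10: x=0 → posterior Beta(6, 47/5)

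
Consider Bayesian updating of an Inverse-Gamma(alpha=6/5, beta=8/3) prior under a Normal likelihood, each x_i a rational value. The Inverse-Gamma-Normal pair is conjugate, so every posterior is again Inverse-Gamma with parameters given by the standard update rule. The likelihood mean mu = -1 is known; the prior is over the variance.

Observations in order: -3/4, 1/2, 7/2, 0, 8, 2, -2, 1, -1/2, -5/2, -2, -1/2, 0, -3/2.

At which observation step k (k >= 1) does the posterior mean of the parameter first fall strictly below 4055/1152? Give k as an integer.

obs 1: x=-3/4 → posterior Inverse-Gamma(17/10, 259/96)
obs 2: x=1/2 → posterior Inverse-Gamma(11/5, 367/96)
obs 3: x=7/2 → posterior Inverse-Gamma(27/10, 1339/96)
obs 4: x=0 → posterior Inverse-Gamma(16/5, 1387/96)
obs 5: x=8 → posterior Inverse-Gamma(37/10, 5275/96)
obs 6: x=2 → posterior Inverse-Gamma(21/5, 5707/96)
obs 7: x=-2 → posterior Inverse-Gamma(47/10, 5755/96)
obs 8: x=1 → posterior Inverse-Gamma(26/5, 5947/96)
obs 9: x=-1/2 → posterior Inverse-Gamma(57/10, 5959/96)
obs 10: x=-5/2 → posterior Inverse-Gamma(31/5, 6067/96)
obs 11: x=-2 → posterior Inverse-Gamma(67/10, 6115/96)
obs 12: x=-1/2 → posterior Inverse-Gamma(36/5, 6127/96)
obs 13: x=0 → posterior Inverse-Gamma(77/10, 6175/96)
obs 14: x=-3/2 → posterior Inverse-Gamma(41/5, 6187/96)

k = 2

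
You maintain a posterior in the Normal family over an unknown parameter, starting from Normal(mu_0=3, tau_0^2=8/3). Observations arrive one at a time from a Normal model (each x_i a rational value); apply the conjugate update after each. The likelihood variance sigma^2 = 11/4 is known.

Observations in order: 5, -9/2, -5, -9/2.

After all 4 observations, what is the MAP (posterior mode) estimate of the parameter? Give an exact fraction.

obs 1: x=5 → posterior Normal(259/65, 88/65)
obs 2: x=-9/2 → posterior Normal(115/97, 88/97)
obs 3: x=-5 → posterior Normal(-15/43, 88/129)
obs 4: x=-9/2 → posterior Normal(-27/23, 88/161)

-27/23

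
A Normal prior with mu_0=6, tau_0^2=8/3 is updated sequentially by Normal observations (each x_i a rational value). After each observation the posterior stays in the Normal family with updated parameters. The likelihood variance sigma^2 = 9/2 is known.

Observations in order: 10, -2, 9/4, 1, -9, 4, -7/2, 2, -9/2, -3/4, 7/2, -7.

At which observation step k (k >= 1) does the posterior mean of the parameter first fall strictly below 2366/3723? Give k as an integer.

obs 1: x=10 → posterior Normal(322/43, 72/43)
obs 2: x=-2 → posterior Normal(290/59, 72/59)
obs 3: x=9/4 → posterior Normal(326/75, 24/25)
obs 4: x=1 → posterior Normal(342/91, 72/91)
obs 5: x=-9 → posterior Normal(198/107, 72/107)
obs 6: x=4 → posterior Normal(262/123, 24/41)
obs 7: x=-7/2 → posterior Normal(206/139, 72/139)
obs 8: x=2 → posterior Normal(238/155, 72/155)
obs 9: x=-9/2 → posterior Normal(166/171, 8/19)
obs 10: x=-3/4 → posterior Normal(14/17, 72/187)
obs 11: x=7/2 → posterior Normal(30/29, 72/203)
obs 12: x=-7 → posterior Normal(98/219, 24/73)

k = 12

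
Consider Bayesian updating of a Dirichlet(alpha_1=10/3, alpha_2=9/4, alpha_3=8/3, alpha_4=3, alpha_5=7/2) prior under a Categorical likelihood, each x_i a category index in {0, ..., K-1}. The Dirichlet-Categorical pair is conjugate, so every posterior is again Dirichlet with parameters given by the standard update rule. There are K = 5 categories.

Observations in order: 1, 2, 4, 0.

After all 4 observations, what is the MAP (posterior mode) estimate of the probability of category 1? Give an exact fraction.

obs 1: x=1 → posterior Dirichlet(10/3, 13/4, 8/3, 3, 7/2)
obs 2: x=2 → posterior Dirichlet(10/3, 13/4, 11/3, 3, 7/2)
obs 3: x=4 → posterior Dirichlet(10/3, 13/4, 11/3, 3, 9/2)
obs 4: x=0 → posterior Dirichlet(13/3, 13/4, 11/3, 3, 9/2)

9/55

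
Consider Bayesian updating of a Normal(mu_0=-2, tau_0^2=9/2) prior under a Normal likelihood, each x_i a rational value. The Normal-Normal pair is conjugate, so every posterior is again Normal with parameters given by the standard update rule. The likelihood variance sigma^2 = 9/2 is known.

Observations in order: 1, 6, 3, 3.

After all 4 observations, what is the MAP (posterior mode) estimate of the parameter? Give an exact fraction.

11/5

obs 1: x=1 → posterior Normal(-1/2, 9/4)
obs 2: x=6 → posterior Normal(5/3, 3/2)
obs 3: x=3 → posterior Normal(2, 9/8)
obs 4: x=3 → posterior Normal(11/5, 9/10)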